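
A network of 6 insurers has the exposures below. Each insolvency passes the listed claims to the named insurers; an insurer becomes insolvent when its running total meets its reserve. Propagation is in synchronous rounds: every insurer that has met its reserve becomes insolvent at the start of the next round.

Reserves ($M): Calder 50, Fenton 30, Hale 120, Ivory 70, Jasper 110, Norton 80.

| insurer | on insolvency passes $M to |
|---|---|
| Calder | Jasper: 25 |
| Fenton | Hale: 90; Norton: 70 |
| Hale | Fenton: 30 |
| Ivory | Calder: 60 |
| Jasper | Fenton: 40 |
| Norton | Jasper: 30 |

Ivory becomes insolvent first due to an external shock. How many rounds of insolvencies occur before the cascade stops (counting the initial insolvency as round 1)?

Round 1 — Ivory becomes insolvent (initial).
  Calder: +60 → 60 ≥ 50
Round 2 — Calder becomes insolvent.
  Jasper: +25 → 25 < 110
No further insolvencies.

2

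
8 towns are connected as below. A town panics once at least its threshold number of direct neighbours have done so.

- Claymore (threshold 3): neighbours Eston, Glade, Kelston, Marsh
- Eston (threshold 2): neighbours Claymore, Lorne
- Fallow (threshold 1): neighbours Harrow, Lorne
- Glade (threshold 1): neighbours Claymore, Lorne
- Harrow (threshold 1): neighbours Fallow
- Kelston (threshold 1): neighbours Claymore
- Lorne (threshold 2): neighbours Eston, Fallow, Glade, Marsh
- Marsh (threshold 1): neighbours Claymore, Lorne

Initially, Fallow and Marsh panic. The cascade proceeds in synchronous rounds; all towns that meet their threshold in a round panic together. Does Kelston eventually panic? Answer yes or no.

no

Round 1 — Fallow, Marsh panic (initial).
Round 2 — checking thresholds:
  Claymore: 1 of 4 neighbours < 3, holds.
  Harrow: 1 of 1 neighbours ≥ 1, panics.
  Lorne: 2 of 4 neighbours ≥ 2, panics.
Round 3 — checking thresholds:
  Claymore: 1 of 4 neighbours < 3, holds.
  Eston: 1 of 2 neighbours < 2, holds.
  Glade: 1 of 2 neighbours ≥ 1, panics.
Round 4 — no new panics; cascade stops.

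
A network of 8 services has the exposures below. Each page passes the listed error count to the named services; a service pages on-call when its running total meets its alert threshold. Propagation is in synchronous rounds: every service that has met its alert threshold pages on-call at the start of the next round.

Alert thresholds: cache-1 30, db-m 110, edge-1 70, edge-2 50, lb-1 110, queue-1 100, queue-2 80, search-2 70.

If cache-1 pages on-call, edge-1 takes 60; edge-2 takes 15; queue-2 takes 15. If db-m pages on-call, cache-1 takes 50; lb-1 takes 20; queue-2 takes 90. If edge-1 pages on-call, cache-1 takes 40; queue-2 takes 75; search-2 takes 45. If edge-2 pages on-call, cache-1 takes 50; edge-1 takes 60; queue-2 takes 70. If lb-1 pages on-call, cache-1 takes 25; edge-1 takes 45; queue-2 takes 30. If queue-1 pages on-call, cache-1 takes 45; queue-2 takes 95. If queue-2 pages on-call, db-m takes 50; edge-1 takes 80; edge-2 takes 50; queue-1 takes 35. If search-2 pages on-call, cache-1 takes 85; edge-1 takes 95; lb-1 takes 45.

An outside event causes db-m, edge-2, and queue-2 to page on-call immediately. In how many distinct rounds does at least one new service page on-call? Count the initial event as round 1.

2

Round 1 — db-m, edge-2, queue-2 page on-call (initial).
  cache-1: +50+50 → 100 ≥ 30
  edge-1: +60+80 → 140 ≥ 70
  lb-1: +20 → 20 < 110
  queue-1: +35 → 35 < 100
Round 2 — cache-1, edge-1 page on-call.
  search-2: +45 → 45 < 70
No further pages.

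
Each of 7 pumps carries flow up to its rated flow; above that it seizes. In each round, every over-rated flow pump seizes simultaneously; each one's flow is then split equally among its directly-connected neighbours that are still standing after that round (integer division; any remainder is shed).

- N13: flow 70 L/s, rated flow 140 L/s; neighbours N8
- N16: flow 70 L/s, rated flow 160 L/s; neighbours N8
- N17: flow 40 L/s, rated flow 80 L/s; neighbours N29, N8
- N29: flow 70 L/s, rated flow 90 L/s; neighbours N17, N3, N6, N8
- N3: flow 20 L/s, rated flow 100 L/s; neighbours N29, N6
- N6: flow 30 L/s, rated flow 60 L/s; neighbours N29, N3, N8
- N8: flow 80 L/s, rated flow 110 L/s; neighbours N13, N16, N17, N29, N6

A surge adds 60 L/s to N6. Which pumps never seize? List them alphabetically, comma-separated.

N13, N16, N3

Round 1 — N6 at 90 > 60. N6 seizes.
  N6 sheds 90 L/s to N29, N3, N8: 30 each.
    N29: 70+30 = 100 > 90
    N3: 20+30 = 50 ≤ 100
    N8: 80+30 = 110 ≤ 110
Round 2 — N29 seizes.
  N29 sheds 100 L/s to N17, N3, N8: 33 each (1 lost).
    N17: 40+33 = 73 ≤ 80
    N3: 50+33 = 83 ≤ 100
    N8: 110+33 = 143 > 110
Round 3 — N8 seizes.
  N8 sheds 143 L/s to N13, N16, N17: 47 each (2 lost).
    N13: 70+47 = 117 ≤ 140
    N16: 70+47 = 117 ≤ 160
    N17: 73+47 = 120 > 80
Round 4 — N17 seizes.
  N17 sheds 120 L/s: no online neighbours, lost.
No further seizures.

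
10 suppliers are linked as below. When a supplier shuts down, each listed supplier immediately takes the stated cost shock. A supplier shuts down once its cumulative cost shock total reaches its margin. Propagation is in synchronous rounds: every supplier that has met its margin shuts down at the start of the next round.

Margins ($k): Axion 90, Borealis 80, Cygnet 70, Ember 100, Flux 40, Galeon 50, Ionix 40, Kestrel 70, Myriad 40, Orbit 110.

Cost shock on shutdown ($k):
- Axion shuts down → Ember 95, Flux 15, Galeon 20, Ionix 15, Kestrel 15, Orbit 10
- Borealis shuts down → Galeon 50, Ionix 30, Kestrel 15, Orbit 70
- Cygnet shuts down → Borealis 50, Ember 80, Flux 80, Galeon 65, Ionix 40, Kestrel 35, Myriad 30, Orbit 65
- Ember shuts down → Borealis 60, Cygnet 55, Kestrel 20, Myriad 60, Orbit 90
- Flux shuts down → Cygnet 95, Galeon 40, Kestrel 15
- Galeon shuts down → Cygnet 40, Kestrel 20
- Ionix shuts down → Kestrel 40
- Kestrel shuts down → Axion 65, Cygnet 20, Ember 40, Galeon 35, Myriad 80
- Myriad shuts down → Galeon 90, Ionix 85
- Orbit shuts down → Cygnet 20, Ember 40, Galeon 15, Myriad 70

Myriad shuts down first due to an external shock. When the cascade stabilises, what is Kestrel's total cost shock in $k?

60

Round 1 — Myriad shuts down (initial).
  Galeon: +90 → 90 ≥ 50
  Ionix: +85 → 85 ≥ 40
Round 2 — Galeon, Ionix shut down.
  Cygnet: +40 → 40 < 70
  Kestrel: +20+40 → 60 < 70
No further shutdowns.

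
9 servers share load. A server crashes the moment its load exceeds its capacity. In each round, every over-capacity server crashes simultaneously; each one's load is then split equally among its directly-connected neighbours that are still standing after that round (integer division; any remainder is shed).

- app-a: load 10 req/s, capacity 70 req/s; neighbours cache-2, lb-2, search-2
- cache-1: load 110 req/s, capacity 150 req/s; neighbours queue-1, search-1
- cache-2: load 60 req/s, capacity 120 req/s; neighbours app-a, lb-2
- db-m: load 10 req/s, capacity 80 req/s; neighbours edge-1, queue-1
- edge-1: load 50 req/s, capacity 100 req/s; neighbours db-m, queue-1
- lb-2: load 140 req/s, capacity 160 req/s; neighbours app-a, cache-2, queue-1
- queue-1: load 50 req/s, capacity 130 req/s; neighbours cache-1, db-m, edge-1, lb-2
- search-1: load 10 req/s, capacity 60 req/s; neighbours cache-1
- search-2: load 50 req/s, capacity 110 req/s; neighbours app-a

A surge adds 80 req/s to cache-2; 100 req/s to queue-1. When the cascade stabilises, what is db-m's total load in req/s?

47

Round 1 — cache-2 at 140 > 120; queue-1 at 150 > 130. cache-2, queue-1 crash.
  cache-2 sheds 140 req/s to app-a, lb-2: 70 each.
    app-a: 10+70 = 80 > 70
    lb-2: 140+70 = 210 > 160
  queue-1 sheds 150 req/s to cache-1, db-m, edge-1, lb-2: 37 each (2 lost).
    cache-1: 110+37 = 147 ≤ 150
    db-m: 10+37 = 47 ≤ 80
    edge-1: 50+37 = 87 ≤ 100
    lb-2: 210+37 = 247 > 160
Round 2 — app-a, lb-2 crash.
  app-a sheds 80 req/s to search-2: 80 each.
    search-2: 50+80 = 130 > 110
  lb-2 sheds 247 req/s: no online neighbours, lost.
Round 3 — search-2 crashes.
  search-2 sheds 130 req/s: no online neighbours, lost.
No further crashes.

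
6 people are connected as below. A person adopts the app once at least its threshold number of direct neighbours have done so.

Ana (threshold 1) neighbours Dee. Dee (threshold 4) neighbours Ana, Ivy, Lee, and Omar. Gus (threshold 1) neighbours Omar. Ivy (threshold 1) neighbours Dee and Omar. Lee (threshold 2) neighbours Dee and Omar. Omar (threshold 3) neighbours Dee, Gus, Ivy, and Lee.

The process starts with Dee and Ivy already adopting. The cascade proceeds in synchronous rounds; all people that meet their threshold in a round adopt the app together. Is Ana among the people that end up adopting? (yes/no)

Round 1 — Dee, Ivy adopt the app (initial).
Round 2 — checking thresholds:
  Ana: 1 of 1 neighbours ≥ 1, adopts the app.
  Lee: 1 of 2 neighbours < 2, not yet.
  Omar: 2 of 4 neighbours < 3, not yet.
Round 3 — no new adoptions; cascade stops.

yes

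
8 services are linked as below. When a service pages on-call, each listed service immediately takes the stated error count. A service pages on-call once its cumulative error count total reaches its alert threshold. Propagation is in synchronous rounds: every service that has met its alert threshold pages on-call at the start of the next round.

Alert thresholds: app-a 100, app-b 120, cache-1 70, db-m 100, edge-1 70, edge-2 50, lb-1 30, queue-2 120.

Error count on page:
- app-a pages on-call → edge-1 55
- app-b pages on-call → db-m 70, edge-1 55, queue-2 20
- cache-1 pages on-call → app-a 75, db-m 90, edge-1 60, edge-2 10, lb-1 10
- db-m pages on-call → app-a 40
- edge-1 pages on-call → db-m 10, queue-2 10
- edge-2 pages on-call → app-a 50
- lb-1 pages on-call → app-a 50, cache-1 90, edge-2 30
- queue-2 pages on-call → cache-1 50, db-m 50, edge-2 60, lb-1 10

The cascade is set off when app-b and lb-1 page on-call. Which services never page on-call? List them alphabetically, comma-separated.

Round 1 — app-b, lb-1 page on-call (initial).
  app-a: +50 → 50 < 100
  cache-1: +90 → 90 ≥ 70
  db-m: +70 → 70 < 100
  edge-1: +55 → 55 < 70
  edge-2: +30 → 30 < 50
  queue-2: +20 → 20 < 120
Round 2 — cache-1 pages on-call.
  app-a: +75 → 125 ≥ 100
  db-m: +90 → 160 ≥ 100
  edge-1: +60 → 115 ≥ 70
  edge-2: +10 → 40 < 50
Round 3 — app-a, db-m, edge-1 page on-call.
  queue-2: +10 → 30 < 120
No further pages.

edge-2, queue-2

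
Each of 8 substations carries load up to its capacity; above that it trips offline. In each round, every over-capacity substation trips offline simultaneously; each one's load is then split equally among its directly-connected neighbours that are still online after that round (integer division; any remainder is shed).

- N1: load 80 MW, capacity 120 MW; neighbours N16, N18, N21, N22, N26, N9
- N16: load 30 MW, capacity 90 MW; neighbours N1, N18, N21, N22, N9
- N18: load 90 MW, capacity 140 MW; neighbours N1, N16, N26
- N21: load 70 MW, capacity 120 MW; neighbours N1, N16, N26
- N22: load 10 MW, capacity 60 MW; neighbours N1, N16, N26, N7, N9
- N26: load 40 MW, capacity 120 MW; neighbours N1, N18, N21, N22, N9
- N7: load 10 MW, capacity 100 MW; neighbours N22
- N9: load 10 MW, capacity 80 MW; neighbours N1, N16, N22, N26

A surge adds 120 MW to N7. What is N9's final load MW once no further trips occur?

Round 1 — N7 at 130 > 100. N7 trips offline.
  N7 sheds 130 MW to N22: 130 each.
    N22: 10+130 = 140 > 60
Round 2 — N22 trips offline.
  N22 sheds 140 MW to N1, N16, N26, N9: 35 each.
    N1: 80+35 = 115 ≤ 120
    N16: 30+35 = 65 ≤ 90
    N26: 40+35 = 75 ≤ 120
    N9: 10+35 = 45 ≤ 80
No further trips.

45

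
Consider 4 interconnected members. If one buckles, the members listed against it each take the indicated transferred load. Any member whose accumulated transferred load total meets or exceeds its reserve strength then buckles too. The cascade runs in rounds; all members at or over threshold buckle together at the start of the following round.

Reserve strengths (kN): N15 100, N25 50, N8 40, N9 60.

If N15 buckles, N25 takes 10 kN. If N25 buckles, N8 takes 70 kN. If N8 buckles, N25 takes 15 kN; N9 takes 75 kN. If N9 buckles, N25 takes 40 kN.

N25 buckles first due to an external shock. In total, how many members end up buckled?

3

Round 1 — N25 buckles (initial).
  N8: +70 → 70 ≥ 40
Round 2 — N8 buckles.
  N9: +75 → 75 ≥ 60
Round 3 — N9 buckles.
No further bucklings.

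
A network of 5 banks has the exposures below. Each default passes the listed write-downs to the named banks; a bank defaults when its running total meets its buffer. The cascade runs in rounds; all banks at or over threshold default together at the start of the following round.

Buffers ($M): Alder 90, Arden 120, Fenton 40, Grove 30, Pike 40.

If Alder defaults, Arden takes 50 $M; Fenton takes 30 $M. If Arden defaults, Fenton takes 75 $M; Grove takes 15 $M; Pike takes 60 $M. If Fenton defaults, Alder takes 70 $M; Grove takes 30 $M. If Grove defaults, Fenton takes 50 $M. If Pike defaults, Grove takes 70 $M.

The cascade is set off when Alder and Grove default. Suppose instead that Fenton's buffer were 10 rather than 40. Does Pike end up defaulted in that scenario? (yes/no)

With Fenton's buffer at 10:
Round 1 — Alder, Grove default (initial).
  Arden: +50 → 50 < 120
  Fenton: +30+50 → 80 ≥ 10
Round 2 — Fenton defaults.
No further defaults.

no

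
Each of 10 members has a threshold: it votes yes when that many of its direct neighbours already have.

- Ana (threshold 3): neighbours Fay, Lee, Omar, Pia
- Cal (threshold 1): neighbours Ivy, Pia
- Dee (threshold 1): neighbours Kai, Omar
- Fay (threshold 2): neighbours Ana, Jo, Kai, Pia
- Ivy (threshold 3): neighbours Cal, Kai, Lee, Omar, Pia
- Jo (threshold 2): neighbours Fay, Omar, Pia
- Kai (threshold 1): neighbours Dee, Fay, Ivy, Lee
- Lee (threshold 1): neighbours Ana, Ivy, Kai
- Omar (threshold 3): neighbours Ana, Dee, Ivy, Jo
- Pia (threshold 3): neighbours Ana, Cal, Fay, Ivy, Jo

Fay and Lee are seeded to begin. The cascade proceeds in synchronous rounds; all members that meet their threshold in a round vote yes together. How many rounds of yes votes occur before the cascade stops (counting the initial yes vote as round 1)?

3

Round 1 — Fay, Lee vote yes (initial).
Round 2 — checking thresholds:
  Ana: 2 of 4 neighbours < 3, holds.
  Ivy: 1 of 5 neighbours < 3, holds.
  Jo: 1 of 3 neighbours < 2, holds.
  Kai: 2 of 4 neighbours ≥ 1, votes yes.
  Pia: 1 of 5 neighbours < 3, holds.
Round 3 — checking thresholds:
  Ana: 2 of 4 neighbours < 3, holds.
  Dee: 1 of 2 neighbours ≥ 1, votes yes.
  Ivy: 2 of 5 neighbours < 3, holds.
  Jo: 1 of 3 neighbours < 2, holds.
  Pia: 1 of 5 neighbours < 3, holds.
Round 4 — no new yes votes; cascade stops.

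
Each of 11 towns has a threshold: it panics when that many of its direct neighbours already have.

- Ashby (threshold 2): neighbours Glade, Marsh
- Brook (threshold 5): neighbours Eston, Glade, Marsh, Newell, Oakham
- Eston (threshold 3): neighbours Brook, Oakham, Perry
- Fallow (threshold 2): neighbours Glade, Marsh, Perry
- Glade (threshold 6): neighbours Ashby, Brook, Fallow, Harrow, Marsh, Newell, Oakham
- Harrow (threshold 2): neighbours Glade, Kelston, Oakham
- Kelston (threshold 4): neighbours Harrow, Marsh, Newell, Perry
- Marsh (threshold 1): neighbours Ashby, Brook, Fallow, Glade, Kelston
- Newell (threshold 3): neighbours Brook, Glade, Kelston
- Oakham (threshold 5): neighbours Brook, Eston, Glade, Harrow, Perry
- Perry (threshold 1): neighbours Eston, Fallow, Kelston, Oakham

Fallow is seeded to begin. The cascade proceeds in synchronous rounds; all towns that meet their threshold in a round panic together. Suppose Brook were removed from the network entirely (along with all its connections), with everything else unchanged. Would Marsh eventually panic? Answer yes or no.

With Brook removed:
Round 1 — Fallow panics (initial).
Round 2 — checking thresholds:
  Glade: 1 of 6 neighbours < 6, not yet.
  Marsh: 1 of 4 neighbours ≥ 1, panics.
  Perry: 1 of 4 neighbours ≥ 1, panics.
Round 3 — no new panics; cascade stops.

yes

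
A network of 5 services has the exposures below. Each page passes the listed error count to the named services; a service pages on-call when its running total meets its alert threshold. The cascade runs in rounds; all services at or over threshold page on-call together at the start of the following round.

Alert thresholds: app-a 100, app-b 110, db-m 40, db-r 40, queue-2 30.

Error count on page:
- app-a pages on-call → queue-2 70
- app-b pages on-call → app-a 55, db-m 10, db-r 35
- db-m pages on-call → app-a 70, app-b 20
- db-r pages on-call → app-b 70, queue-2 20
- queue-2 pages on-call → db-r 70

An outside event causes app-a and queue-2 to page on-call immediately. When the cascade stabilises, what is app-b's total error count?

Round 1 — app-a, queue-2 page on-call (initial).
  db-r: +70 → 70 ≥ 40
Round 2 — db-r pages on-call.
  app-b: +70 → 70 < 110
No further pages.

70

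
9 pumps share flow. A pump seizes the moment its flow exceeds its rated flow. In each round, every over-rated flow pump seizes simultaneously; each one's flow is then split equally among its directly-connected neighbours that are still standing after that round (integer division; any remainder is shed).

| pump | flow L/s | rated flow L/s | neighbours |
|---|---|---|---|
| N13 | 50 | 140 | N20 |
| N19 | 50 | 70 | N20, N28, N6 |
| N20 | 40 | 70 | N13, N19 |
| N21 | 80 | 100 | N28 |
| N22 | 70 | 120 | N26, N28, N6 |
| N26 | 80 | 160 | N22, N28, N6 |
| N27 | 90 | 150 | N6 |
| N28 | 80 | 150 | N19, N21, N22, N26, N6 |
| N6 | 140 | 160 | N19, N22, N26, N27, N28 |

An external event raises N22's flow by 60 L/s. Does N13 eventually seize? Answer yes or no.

yes

Round 1 — N22 at 130 > 120. N22 seizes.
  N22 sheds 130 L/s to N26, N28, N6: 43 each (1 lost).
    N26: 80+43 = 123 ≤ 160
    N28: 80+43 = 123 ≤ 150
    N6: 140+43 = 183 > 160
Round 2 — N6 seizes.
  N6 sheds 183 L/s to N19, N26, N27, N28: 45 each (3 lost).
    N19: 50+45 = 95 > 70
    N26: 123+45 = 168 > 160
    N27: 90+45 = 135 ≤ 150
    N28: 123+45 = 168 > 150
Round 3 — N19, N26, N28 seize.
  N19 sheds 95 L/s to N20: 95 each.
    N20: 40+95 = 135 > 70
  N26 sheds 168 L/s: no online neighbours, lost.
  N28 sheds 168 L/s to N21: 168 each.
    N21: 80+168 = 248 > 100
Round 4 — N20, N21 seize.
  N20 sheds 135 L/s to N13: 135 each.
    N13: 50+135 = 185 > 140
  N21 sheds 248 L/s: no online neighbours, lost.
Round 5 — N13 seizes.
  N13 sheds 185 L/s: no online neighbours, lost.
No further seizures.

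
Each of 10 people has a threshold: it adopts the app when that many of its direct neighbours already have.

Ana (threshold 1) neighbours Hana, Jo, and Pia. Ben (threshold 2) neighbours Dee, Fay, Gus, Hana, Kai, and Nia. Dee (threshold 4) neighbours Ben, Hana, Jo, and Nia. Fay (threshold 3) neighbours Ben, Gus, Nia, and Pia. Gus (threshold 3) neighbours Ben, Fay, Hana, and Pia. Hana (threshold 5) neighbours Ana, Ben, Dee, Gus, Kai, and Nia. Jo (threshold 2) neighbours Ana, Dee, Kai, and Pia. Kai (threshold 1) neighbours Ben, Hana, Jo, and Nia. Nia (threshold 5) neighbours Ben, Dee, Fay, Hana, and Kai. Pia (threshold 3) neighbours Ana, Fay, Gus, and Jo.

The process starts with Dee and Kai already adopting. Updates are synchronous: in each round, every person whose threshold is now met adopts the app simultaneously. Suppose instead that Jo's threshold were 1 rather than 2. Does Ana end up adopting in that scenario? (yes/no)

yes

With Jo's threshold at 1:
Round 1 — Dee, Kai adopt the app (initial).
Round 2 — checking thresholds:
  Ben: 2 of 6 neighbours ≥ 2, adopts the app.
  Hana: 2 of 6 neighbours < 5, below threshold.
  Jo: 2 of 4 neighbours ≥ 1, adopts the app.
  Nia: 2 of 5 neighbours < 5, below threshold.
Round 3 — checking thresholds:
  Ana: 1 of 3 neighbours ≥ 1, adopts the app.
  Fay: 1 of 4 neighbours < 3, below threshold.
  Gus: 1 of 4 neighbours < 3, below threshold.
  Hana: 3 of 6 neighbours < 5, below threshold.
  Nia: 3 of 5 neighbours < 5, below threshold.
  Pia: 1 of 4 neighbours < 3, below threshold.
Round 4 — no new adoptions; cascade stops.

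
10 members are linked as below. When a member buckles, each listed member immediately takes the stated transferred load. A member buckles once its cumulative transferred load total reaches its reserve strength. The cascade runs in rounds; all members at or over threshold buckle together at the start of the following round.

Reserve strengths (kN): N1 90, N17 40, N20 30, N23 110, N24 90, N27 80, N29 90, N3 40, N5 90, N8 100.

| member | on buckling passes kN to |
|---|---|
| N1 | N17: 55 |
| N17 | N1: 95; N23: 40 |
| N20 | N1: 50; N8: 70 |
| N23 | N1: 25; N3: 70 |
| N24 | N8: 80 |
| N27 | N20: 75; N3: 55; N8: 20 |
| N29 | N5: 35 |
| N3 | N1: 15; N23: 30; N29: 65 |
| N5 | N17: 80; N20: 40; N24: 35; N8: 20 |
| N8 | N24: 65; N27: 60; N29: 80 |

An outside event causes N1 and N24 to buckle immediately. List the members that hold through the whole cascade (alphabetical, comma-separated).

Round 1 — N1, N24 buckle (initial).
  N17: +55 → 55 ≥ 40
  N8: +80 → 80 < 100
Round 2 — N17 buckles.
  N23: +40 → 40 < 110
No further bucklings.

N20, N23, N27, N29, N3, N5, N8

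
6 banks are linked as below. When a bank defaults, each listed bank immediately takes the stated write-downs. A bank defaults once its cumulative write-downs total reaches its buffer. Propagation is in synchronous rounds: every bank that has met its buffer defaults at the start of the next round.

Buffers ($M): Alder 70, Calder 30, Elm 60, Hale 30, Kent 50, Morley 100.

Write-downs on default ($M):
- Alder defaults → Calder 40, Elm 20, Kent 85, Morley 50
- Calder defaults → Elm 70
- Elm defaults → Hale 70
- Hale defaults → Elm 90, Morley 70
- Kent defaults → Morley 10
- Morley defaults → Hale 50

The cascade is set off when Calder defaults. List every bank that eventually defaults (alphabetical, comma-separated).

Calder, Elm, Hale

Round 1 — Calder defaults (initial).
  Elm: +70 → 70 ≥ 60
Round 2 — Elm defaults.
  Hale: +70 → 70 ≥ 30
Round 3 — Hale defaults.
  Morley: +70 → 70 < 100
No further defaults.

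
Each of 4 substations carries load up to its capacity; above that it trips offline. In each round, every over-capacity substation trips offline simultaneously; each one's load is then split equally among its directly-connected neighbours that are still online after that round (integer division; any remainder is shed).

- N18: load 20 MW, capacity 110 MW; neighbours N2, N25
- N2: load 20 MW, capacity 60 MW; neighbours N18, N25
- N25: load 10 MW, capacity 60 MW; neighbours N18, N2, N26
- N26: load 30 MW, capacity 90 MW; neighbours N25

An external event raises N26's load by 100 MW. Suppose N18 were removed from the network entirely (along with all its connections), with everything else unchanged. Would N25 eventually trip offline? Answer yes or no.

With N18 removed:
Round 1 — N26 at 130 > 90. N26 trips offline.
  N26 sheds 130 MW to N25: 130 each.
    N25: 10+130 = 140 > 60
Round 2 — N25 trips offline.
  N25 sheds 140 MW to N2: 140 each.
    N2: 20+140 = 160 > 60
Round 3 — N2 trips offline.
  N2 sheds 160 MW: no online neighbours, lost.
No further trips.

yes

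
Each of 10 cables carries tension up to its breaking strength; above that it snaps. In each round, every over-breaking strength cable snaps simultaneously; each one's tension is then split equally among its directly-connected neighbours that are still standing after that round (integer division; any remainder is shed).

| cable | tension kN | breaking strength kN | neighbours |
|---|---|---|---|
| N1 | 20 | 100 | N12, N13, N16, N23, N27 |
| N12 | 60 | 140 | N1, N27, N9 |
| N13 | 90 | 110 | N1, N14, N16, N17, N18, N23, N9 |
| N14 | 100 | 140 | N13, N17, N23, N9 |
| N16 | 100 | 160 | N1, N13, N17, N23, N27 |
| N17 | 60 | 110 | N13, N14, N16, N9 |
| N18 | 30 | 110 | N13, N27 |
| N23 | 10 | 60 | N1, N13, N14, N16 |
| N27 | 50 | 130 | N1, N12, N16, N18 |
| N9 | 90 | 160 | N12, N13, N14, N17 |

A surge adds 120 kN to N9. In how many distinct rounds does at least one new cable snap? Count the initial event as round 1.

Round 1 — N9 at 210 > 160. N9 snaps.
  N9 sheds 210 kN to N12, N13, N14, N17: 52 each (2 lost).
    N12: 60+52 = 112 ≤ 140
    N13: 90+52 = 142 > 110
    N14: 100+52 = 152 > 140
    N17: 60+52 = 112 > 110
Round 2 — N13, N14, N17 snap.
  N13 sheds 142 kN to N1, N16, N18, N23: 35 each (2 lost).
    N1: 20+35 = 55 ≤ 100
    N16: 100+35 = 135 ≤ 160
    N18: 30+35 = 65 ≤ 110
    N23: 10+35 = 45 ≤ 60
  N14 sheds 152 kN to N23: 152 each.
    N23: 45+152 = 197 > 60
  N17 sheds 112 kN to N16: 112 each.
    N16: 135+112 = 247 > 160
Round 3 — N16, N23 snap.
  N16 sheds 247 kN to N1, N27: 123 each (1 lost).
    N1: 55+123 = 178 > 100
    N27: 50+123 = 173 > 130
  N23 sheds 197 kN to N1: 197 each.
    N1: 178+197 = 375 > 100
Round 4 — N1, N27 snap.
  N1 sheds 375 kN to N12: 375 each.
    N12: 112+375 = 487 > 140
  N27 sheds 173 kN to N12, N18: 86 each (1 lost).
    N12: 487+86 = 573 > 140
    N18: 65+86 = 151 > 110
Round 5 — N12, N18 snap.
  N12 sheds 573 kN: no online neighbours, lost.
  N18 sheds 151 kN: no online neighbours, lost.
No further breaks.

5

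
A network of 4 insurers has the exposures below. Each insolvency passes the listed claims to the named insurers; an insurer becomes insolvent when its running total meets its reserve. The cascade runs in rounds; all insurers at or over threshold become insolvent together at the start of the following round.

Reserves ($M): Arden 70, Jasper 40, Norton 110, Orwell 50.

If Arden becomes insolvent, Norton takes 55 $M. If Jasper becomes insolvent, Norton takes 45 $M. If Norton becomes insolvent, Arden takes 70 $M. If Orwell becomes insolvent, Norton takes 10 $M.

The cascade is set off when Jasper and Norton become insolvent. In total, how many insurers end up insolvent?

3

Round 1 — Jasper, Norton become insolvent (initial).
  Arden: +70 → 70 ≥ 70
Round 2 — Arden becomes insolvent.
No further insolvencies.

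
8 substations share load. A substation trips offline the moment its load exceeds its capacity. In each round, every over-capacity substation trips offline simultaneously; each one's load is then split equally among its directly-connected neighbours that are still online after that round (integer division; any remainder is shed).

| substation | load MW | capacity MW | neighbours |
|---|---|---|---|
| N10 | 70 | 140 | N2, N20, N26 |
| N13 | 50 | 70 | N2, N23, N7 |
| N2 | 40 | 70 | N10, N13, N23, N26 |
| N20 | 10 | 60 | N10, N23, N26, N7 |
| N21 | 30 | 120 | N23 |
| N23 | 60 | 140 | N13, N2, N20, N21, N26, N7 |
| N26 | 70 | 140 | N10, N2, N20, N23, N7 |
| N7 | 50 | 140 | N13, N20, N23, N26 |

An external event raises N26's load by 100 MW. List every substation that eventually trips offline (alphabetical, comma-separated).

Round 1 — N26 at 170 > 140. N26 trips offline.
  N26 sheds 170 MW to N10, N2, N20, N23, N7: 34 each.
    N10: 70+34 = 104 ≤ 140
    N2: 40+34 = 74 > 70
    N20: 10+34 = 44 ≤ 60
    N23: 60+34 = 94 ≤ 140
    N7: 50+34 = 84 ≤ 140
Round 2 — N2 trips offline.
  N2 sheds 74 MW to N10, N13, N23: 24 each (2 lost).
    N10: 104+24 = 128 ≤ 140
    N13: 50+24 = 74 > 70
    N23: 94+24 = 118 ≤ 140
Round 3 — N13 trips offline.
  N13 sheds 74 MW to N23, N7: 37 each.
    N23: 118+37 = 155 > 140
    N7: 84+37 = 121 ≤ 140
Round 4 — N23 trips offline.
  N23 sheds 155 MW to N20, N21, N7: 51 each (2 lost).
    N20: 44+51 = 95 > 60
    N21: 30+51 = 81 ≤ 120
    N7: 121+51 = 172 > 140
Round 5 — N20, N7 trip offline.
  N20 sheds 95 MW to N10: 95 each.
    N10: 128+95 = 223 > 140
  N7 sheds 172 MW: no online neighbours, lost.
Round 6 — N10 trips offline.
  N10 sheds 223 MW: no online neighbours, lost.
No further trips.

N10, N13, N2, N20, N23, N26, N7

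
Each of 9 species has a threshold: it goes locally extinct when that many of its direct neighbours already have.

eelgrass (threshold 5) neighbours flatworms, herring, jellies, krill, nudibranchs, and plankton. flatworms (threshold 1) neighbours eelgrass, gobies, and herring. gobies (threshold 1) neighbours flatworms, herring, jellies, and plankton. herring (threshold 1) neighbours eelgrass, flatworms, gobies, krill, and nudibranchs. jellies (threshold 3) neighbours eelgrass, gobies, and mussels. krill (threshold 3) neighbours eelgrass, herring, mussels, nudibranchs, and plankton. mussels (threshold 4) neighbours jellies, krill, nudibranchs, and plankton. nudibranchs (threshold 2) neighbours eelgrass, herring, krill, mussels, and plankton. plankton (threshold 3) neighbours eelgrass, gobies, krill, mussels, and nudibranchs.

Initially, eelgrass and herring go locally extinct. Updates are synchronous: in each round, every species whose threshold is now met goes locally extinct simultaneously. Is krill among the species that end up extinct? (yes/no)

yes

Round 1 — eelgrass, herring go locally extinct (initial).
Round 2 — checking thresholds:
  flatworms: 2 of 3 neighbours ≥ 1, goes locally extinct.
  gobies: 1 of 4 neighbours ≥ 1, goes locally extinct.
  jellies: 1 of 3 neighbours < 3, holds.
  krill: 2 of 5 neighbours < 3, holds.
  nudibranchs: 2 of 5 neighbours ≥ 2, goes locally extinct.
  plankton: 1 of 5 neighbours < 3, holds.
Round 3 — checking thresholds:
  jellies: 2 of 3 neighbours < 3, holds.
  krill: 3 of 5 neighbours ≥ 3, goes locally extinct.
  mussels: 1 of 4 neighbours < 4, holds.
  plankton: 3 of 5 neighbours ≥ 3, goes locally extinct.
Round 4 — no new extinctions; cascade stops.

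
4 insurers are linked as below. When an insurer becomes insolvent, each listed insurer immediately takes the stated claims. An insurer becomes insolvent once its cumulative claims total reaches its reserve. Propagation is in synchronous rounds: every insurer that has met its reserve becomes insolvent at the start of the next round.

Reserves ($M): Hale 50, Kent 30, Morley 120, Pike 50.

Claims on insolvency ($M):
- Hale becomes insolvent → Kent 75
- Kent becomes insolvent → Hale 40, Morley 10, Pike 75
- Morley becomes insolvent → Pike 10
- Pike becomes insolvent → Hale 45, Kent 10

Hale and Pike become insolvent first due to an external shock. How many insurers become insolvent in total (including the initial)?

Round 1 — Hale, Pike become insolvent (initial).
  Kent: +75+10 → 85 ≥ 30
Round 2 — Kent becomes insolvent.
  Morley: +10 → 10 < 120
No further insolvencies.

3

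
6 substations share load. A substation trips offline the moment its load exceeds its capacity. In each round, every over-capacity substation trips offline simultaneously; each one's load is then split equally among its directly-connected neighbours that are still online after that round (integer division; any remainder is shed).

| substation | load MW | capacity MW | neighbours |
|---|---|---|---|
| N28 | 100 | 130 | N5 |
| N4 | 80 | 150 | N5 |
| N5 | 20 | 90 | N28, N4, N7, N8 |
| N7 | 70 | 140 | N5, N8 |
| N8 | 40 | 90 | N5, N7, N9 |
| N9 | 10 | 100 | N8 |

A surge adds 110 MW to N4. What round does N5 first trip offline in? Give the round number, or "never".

2

Round 1 — N4 at 190 > 150. N4 trips offline.
  N4 sheds 190 MW to N5: 190 each.
    N5: 20+190 = 210 > 90
Round 2 — N5 trips offline.
  N5 sheds 210 MW to N28, N7, N8: 70 each.
    N28: 100+70 = 170 > 130
    N7: 70+70 = 140 ≤ 140
    N8: 40+70 = 110 > 90
Round 3 — N28, N8 trip offline.
  N28 sheds 170 MW: no online neighbours, lost.
  N8 sheds 110 MW to N7, N9: 55 each.
    N7: 140+55 = 195 > 140
    N9: 10+55 = 65 ≤ 100
Round 4 — N7 trips offline.
  N7 sheds 195 MW: no online neighbours, lost.
No further trips.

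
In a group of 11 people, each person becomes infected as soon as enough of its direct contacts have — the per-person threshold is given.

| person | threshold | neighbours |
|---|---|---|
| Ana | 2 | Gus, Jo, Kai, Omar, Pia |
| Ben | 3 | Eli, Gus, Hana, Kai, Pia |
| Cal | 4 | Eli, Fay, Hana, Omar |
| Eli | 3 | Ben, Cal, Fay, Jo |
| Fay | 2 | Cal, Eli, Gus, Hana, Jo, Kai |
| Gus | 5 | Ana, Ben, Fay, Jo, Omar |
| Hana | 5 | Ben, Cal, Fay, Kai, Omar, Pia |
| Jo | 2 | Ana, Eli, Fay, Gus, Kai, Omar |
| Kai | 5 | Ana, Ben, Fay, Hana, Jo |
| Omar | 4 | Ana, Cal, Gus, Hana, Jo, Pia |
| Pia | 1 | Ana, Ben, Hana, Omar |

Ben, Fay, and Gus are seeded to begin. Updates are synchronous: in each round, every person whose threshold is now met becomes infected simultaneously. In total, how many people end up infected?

8

Round 1 — Ben, Fay, Gus become infected (initial).
Round 2 — checking thresholds:
  Ana: 1 of 5 neighbours < 2, below threshold.
  Cal: 1 of 4 neighbours < 4, below threshold.
  Eli: 2 of 4 neighbours < 3, below threshold.
  Hana: 2 of 6 neighbours < 5, below threshold.
  Jo: 2 of 6 neighbours ≥ 2, becomes infected.
  Kai: 2 of 5 neighbours < 5, below threshold.
  Omar: 1 of 6 neighbours < 4, below threshold.
  Pia: 1 of 4 neighbours ≥ 1, becomes infected.
Round 3 — checking thresholds:
  Ana: 3 of 5 neighbours ≥ 2, becomes infected.
  Cal: 1 of 4 neighbours < 4, below threshold.
  Eli: 3 of 4 neighbours ≥ 3, becomes infected.
  Hana: 3 of 6 neighbours < 5, below threshold.
  Kai: 3 of 5 neighbours < 5, below threshold.
  Omar: 3 of 6 neighbours < 4, below threshold.
Round 4 — checking thresholds:
  Cal: 2 of 4 neighbours < 4, below threshold.
  Hana: 3 of 6 neighbours < 5, below threshold.
  Kai: 4 of 5 neighbours < 5, below threshold.
  Omar: 4 of 6 neighbours ≥ 4, becomes infected.
Round 5 — no new infections; cascade stops.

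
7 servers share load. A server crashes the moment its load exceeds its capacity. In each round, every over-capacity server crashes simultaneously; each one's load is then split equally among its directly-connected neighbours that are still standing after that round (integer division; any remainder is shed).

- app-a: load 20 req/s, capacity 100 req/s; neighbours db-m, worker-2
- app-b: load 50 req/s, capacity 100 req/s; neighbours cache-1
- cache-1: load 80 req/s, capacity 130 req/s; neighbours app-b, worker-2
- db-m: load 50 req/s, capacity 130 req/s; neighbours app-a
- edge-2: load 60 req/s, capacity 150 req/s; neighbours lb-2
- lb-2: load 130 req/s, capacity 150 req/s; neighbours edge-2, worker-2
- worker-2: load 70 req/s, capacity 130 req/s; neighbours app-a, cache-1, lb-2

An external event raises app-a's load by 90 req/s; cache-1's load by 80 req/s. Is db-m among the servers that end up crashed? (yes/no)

Round 1 — app-a at 110 > 100; cache-1 at 160 > 130. app-a, cache-1 crash.
  app-a sheds 110 req/s to db-m, worker-2: 55 each.
    db-m: 50+55 = 105 ≤ 130
    worker-2: 70+55 = 125 ≤ 130
  cache-1 sheds 160 req/s to app-b, worker-2: 80 each.
    app-b: 50+80 = 130 > 100
    worker-2: 125+80 = 205 > 130
Round 2 — app-b, worker-2 crash.
  app-b sheds 130 req/s: no online neighbours, lost.
  worker-2 sheds 205 req/s to lb-2: 205 each.
    lb-2: 130+205 = 335 > 150
Round 3 — lb-2 crashes.
  lb-2 sheds 335 req/s to edge-2: 335 each.
    edge-2: 60+335 = 395 > 150
Round 4 — edge-2 crashes.
  edge-2 sheds 395 req/s: no online neighbours, lost.
No further crashes.

no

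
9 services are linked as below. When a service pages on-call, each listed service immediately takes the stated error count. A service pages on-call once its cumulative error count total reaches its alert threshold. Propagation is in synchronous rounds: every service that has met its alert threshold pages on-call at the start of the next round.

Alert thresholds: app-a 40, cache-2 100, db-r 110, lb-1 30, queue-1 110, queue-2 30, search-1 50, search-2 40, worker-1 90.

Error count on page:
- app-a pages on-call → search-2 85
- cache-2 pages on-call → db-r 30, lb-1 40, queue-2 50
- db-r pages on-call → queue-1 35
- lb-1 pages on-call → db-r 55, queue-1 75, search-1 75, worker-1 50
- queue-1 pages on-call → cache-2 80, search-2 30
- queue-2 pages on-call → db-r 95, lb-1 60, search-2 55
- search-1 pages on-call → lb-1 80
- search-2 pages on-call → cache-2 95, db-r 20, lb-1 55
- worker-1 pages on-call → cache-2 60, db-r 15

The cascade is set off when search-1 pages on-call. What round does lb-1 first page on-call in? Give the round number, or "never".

Round 1 — search-1 pages on-call (initial).
  lb-1: +80 → 80 ≥ 30
Round 2 — lb-1 pages on-call.
  db-r: +55 → 55 < 110
  queue-1: +75 → 75 < 110
  worker-1: +50 → 50 < 90
No further pages.

2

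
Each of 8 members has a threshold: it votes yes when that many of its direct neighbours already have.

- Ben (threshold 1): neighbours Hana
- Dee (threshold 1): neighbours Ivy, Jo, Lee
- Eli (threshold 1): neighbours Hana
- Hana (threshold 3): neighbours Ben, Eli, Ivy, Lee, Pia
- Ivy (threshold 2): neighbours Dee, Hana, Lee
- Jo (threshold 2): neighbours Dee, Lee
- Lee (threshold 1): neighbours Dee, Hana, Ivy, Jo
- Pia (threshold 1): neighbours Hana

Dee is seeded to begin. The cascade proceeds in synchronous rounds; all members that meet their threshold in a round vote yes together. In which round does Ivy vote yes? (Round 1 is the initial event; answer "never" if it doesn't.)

3

Round 1 — Dee votes yes (initial).
Round 2 — checking thresholds:
  Ivy: 1 of 3 neighbours < 2, below threshold.
  Jo: 1 of 2 neighbours < 2, below threshold.
  Lee: 1 of 4 neighbours ≥ 1, votes yes.
Round 3 — checking thresholds:
  Hana: 1 of 5 neighbours < 3, below threshold.
  Ivy: 2 of 3 neighbours ≥ 2, votes yes.
  Jo: 2 of 2 neighbours ≥ 2, votes yes.
Round 4 — no new yes votes; cascade stops.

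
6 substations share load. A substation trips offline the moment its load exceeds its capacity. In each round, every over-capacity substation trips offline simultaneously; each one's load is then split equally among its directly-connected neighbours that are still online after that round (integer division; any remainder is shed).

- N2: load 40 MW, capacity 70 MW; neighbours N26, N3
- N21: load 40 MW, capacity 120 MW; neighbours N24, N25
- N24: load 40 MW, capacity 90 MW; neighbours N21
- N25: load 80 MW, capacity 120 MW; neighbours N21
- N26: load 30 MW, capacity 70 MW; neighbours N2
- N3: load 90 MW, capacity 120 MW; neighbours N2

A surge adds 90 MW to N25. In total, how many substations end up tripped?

Round 1 — N25 at 170 > 120. N25 trips offline.
  N25 sheds 170 MW to N21: 170 each.
    N21: 40+170 = 210 > 120
Round 2 — N21 trips offline.
  N21 sheds 210 MW to N24: 210 each.
    N24: 40+210 = 250 > 90
Round 3 — N24 trips offline.
  N24 sheds 250 MW: no online neighbours, lost.
No further trips.

3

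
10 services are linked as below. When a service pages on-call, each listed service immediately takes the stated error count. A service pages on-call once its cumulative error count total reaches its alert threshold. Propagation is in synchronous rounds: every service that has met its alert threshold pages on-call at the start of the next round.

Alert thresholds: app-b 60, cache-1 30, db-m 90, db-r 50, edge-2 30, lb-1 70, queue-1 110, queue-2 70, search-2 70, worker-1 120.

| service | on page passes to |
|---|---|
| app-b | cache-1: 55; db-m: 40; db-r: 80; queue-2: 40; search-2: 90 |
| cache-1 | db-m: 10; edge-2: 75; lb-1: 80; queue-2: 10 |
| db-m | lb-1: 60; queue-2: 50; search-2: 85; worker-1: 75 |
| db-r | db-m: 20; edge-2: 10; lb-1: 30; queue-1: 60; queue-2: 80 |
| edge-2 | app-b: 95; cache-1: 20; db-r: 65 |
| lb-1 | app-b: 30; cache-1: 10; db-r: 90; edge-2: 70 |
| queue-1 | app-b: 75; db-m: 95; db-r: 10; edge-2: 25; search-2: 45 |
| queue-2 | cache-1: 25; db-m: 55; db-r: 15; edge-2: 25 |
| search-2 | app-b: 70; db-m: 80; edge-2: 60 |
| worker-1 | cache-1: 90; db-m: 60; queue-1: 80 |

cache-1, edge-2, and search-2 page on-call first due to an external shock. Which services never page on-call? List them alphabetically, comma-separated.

Round 1 — cache-1, edge-2, search-2 page on-call (initial).
  app-b: +95+70 → 165 ≥ 60
  db-m: +10+80 → 90 ≥ 90
  db-r: +65 → 65 ≥ 50
  lb-1: +80 → 80 ≥ 70
  queue-2: +10 → 10 < 70
Round 2 — app-b, db-m, db-r, lb-1 page on-call.
  queue-1: +60 → 60 < 110
  queue-2: +40+50+80 → 180 ≥ 70
  worker-1: +75 → 75 < 120
Round 3 — queue-2 pages on-call.
No further pages.

queue-1, worker-1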